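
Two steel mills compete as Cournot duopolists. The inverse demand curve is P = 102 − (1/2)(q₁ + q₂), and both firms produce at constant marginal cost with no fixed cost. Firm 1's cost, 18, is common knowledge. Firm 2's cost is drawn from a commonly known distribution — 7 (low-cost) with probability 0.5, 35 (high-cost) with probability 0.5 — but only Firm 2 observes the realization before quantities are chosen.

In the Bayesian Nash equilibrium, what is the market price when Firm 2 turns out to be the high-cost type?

54

Firm 2 with cost c maximizes (102 − (1/2)(q₁+q₂) − c)·q₂, giving q₂(c) = (102 − c − (1/2)q₁).
E[c₂] = 0.5·7 + 0.5·35 = 21
Firm 1's FOC against E[q₂] yields q₁ = (102 − 2·18 + E[c₂])/(3/2) = (102 − 36 + 21)/(3/2) = 58.
q₂(high-cost) = 38, so P = 102 − (1/2)·(58 + 38) = 54.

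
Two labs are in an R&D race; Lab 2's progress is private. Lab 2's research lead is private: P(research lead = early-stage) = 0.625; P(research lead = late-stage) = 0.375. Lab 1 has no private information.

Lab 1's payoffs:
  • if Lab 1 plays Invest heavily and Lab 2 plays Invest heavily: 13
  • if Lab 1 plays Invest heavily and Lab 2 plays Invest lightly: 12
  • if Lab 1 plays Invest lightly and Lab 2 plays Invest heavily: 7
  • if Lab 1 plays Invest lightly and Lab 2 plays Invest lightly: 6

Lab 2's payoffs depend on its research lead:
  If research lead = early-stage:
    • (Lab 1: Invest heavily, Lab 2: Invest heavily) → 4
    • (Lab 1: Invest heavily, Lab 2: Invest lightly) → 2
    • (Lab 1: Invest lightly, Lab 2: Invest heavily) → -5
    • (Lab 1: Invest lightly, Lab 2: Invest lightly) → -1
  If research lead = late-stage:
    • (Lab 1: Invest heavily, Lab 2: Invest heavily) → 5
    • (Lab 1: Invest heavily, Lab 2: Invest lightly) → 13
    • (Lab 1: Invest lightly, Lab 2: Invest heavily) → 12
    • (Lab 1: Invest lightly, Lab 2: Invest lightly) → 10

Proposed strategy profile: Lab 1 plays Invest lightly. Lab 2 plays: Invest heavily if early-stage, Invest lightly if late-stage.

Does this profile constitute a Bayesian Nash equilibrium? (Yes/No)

A profile is a BNE iff every type of every player is best-responding given beliefs about the other side.
Lab 1 plays Invest lightly: E[Invest lightly] = 0.625·(7) + 0.375·(6) = 6.625; E[Invest heavily] = 12.625. Not best-responding. ✗
Lab 2 (research lead early-stage), facing Invest lightly: Invest heavily gives -5, Invest lightly gives -1. Proposed Invest heavily is not best — profitable deviation exists. ✗
Lab 2 (research lead late-stage), facing Invest lightly: Invest heavily gives 12, Invest lightly gives 10. Proposed Invest lightly is not best — profitable deviation exists. ✗

No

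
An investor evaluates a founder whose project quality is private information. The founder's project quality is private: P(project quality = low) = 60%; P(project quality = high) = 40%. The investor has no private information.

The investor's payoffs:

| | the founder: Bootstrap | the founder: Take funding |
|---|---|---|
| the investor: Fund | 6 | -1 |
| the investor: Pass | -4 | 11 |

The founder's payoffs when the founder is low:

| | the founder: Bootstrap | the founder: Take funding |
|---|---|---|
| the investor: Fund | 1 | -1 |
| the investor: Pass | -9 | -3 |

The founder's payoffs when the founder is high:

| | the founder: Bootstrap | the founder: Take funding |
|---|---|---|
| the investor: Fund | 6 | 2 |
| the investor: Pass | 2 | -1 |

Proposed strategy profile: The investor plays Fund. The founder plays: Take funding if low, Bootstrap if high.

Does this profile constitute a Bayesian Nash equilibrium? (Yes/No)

No

A profile is a BNE iff every type of every player is best-responding given beliefs about the other side.
The investor plays Fund: E[Fund] = 0.6·(-1) + 0.4·(6) = 1.8; E[Pass] = 5. Not best-responding. ✗
The founder (project quality low), facing Fund: Bootstrap gives 1, Take funding gives -1. Proposed Take funding is not best — profitable deviation exists. ✗
The founder (project quality high), facing Fund: Bootstrap gives 6, Take funding gives 2. Proposed Bootstrap is best. ✓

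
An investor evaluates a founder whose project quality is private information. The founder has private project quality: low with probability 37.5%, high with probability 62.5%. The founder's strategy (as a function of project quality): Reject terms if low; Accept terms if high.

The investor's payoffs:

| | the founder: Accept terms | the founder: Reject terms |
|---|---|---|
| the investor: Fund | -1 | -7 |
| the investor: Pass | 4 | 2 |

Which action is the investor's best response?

E[Fund] = 0.375·(-7) + 0.625·(-1) = -3.25
E[Pass] = 0.375·(2) + 0.625·(4) = 3.25
Best response: Pass (3.25 is the largest).

Pass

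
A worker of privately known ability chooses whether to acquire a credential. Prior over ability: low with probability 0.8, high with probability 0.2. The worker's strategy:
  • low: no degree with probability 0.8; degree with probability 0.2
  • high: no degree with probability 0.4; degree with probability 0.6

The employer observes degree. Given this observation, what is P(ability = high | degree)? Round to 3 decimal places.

P(degree) = 0.8·0.2 + 0.2·0.6 = 0.28
P(high | degree) = (0.2·0.6) / 0.28 = 0.12 / 0.28 = 0.428571

0.429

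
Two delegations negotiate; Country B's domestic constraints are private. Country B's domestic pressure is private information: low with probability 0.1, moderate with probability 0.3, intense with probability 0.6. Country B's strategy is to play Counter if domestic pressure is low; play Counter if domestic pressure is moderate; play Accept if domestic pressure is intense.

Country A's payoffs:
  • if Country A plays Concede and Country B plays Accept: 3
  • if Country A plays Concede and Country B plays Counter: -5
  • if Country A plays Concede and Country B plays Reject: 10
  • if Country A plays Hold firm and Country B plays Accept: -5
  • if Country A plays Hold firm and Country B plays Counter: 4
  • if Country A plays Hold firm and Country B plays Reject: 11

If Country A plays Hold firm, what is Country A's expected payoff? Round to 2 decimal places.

Take the expectation over Country B's domestic pressure, weighting each type's action by its prior probability.
E[Hold firm] = 0.1·4 + 0.3·4 + 0.6·(-5) = 0.4 + 1.2 + (-3) = -1.4

-1.40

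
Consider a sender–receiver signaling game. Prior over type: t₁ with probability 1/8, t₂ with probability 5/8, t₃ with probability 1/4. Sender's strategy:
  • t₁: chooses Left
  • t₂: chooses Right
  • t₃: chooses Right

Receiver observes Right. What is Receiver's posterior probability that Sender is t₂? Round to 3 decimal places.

P(Right) = (1/8)·0 + (5/8)·1 + (1/4)·1 = 7/8
P(t₂ | Right) = ((5/8)·1) / (7/8) = (5/8) / (7/8) = 5/7

0.714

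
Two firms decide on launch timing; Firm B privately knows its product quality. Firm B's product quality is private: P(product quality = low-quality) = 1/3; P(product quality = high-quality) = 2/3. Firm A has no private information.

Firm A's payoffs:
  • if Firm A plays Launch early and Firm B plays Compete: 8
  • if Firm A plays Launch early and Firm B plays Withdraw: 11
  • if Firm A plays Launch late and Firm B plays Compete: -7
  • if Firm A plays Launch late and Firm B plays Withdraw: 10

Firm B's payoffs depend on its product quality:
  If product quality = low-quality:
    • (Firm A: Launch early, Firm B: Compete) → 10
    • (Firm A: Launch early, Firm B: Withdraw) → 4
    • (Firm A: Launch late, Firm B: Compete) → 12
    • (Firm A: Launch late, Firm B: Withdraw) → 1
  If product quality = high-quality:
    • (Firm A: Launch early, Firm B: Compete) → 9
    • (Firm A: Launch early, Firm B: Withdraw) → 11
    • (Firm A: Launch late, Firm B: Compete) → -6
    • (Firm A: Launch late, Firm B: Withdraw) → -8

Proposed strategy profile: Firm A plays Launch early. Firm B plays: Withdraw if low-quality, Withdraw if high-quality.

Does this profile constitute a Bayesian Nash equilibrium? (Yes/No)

A profile is a BNE iff every type of every player is best-responding given beliefs about the other side.
Firm A plays Launch early: E[Launch early] = 1/3·(11) + 2/3·(11) = 11; E[Launch late] = 10. Best-responding. ✓
Firm B (product quality low-quality), facing Launch early: Compete gives 10, Withdraw gives 4. Proposed Withdraw is not best — profitable deviation exists. ✗
Firm B (product quality high-quality), facing Launch early: Compete gives 9, Withdraw gives 11. Proposed Withdraw is best. ✓

No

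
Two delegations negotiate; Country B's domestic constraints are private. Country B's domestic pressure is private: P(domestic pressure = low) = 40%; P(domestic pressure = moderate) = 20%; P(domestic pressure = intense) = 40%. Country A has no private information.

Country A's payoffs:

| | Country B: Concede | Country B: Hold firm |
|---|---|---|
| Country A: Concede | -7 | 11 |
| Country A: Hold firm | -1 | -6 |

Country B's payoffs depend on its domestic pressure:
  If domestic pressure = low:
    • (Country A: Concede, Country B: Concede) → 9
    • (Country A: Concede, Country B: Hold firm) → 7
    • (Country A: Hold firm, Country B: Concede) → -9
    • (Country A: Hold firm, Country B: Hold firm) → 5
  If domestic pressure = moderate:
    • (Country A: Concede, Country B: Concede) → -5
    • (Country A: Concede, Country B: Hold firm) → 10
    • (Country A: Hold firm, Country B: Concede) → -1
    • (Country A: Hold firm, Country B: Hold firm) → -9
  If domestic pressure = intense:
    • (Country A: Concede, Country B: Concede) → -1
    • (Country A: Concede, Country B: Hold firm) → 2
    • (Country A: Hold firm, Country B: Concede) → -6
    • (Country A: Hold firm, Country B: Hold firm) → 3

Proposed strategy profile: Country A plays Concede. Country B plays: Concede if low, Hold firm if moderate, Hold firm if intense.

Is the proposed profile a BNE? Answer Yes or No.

Yes

Country A plays Concede: E[Concede] = 0.4·(-7) + 0.2·(11) + 0.4·(11) = 3.8; E[Hold firm] = -4. Best-responding. ✓
Country B (domestic pressure low), facing Concede: Concede gives 9, Hold firm gives 7. Proposed Concede is best. ✓
Country B (domestic pressure moderate), facing Concede: Concede gives -5, Hold firm gives 10. Proposed Hold firm is best. ✓
Country B (domestic pressure intense), facing Concede: Concede gives -1, Hold firm gives 2. Proposed Hold firm is best. ✓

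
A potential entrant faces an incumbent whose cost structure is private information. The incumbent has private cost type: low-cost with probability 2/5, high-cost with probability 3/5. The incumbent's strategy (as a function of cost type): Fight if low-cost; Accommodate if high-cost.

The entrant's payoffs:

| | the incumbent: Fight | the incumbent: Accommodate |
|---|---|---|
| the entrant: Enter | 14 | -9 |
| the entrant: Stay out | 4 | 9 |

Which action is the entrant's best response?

Stay out

E[Enter] = 2/5·(14) + 3/5·(-9) = 1/5
E[Stay out] = 2/5·(4) + 3/5·(9) = 7
Best response: Stay out (7 is the largest).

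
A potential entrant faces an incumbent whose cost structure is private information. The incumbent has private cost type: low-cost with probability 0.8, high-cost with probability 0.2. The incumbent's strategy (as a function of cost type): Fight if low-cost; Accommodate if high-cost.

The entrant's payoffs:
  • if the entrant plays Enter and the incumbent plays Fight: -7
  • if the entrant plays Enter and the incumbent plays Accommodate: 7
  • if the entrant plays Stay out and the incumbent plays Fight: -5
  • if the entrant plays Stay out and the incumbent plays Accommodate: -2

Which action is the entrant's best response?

Enter

E[Enter] = 0.8·(-7) + 0.2·(7) = -4.2
E[Stay out] = 0.8·(-5) + 0.2·(-2) = -4.4
Best response: Enter (-4.2 is the largest).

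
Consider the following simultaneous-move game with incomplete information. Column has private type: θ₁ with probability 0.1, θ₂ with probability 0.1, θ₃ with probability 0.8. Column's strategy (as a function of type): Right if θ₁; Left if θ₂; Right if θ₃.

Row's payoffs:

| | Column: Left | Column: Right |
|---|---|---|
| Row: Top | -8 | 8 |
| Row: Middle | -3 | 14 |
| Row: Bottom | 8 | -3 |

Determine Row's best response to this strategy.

Middle

E[Top] = 0.1·(8) + 0.1·(-8) + 0.8·(8) = 6.4
E[Middle] = 0.1·(14) + 0.1·(-3) + 0.8·(14) = 12.3
E[Bottom] = 0.1·(-3) + 0.1·(8) + 0.8·(-3) = -1.9
Best response: Middle (12.3 is the largest).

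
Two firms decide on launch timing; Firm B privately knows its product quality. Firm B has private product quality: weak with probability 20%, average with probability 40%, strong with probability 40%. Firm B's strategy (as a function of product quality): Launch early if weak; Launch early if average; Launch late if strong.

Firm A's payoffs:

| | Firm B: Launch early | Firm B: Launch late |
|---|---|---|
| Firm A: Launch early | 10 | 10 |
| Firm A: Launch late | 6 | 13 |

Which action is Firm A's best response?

E[Launch early] = 0.2·(10) + 0.4·(10) + 0.4·(10) = 10
E[Launch late] = 0.2·(6) + 0.4·(6) + 0.4·(13) = 8.8
Best response: Launch early (10 is the largest).

Launch early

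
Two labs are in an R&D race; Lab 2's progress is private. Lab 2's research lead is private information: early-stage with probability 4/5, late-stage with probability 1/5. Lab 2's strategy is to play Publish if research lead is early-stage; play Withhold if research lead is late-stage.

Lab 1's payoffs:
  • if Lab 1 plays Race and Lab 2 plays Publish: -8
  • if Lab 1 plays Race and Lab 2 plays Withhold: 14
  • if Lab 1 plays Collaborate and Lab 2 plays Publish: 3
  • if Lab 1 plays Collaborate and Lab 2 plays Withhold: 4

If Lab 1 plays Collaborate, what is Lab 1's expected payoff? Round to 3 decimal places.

3.200

E[Collaborate] = 4/5·3 + 1/5·4 = 12/5 + 4/5 = 16/5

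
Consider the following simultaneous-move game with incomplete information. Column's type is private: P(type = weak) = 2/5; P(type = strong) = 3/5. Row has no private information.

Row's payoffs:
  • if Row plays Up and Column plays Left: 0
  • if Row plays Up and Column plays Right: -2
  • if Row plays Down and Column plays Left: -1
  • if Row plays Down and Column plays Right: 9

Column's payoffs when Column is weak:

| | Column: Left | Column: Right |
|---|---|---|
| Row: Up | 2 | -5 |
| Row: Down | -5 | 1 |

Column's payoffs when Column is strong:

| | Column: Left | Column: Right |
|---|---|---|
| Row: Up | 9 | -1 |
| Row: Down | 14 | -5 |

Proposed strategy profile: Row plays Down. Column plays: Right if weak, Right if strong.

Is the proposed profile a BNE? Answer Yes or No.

Row plays Down: E[Down] = 2/5·(9) + 3/5·(9) = 9; E[Up] = -2. Best-responding. ✓
Column (type weak), facing Down: Left gives -5, Right gives 1. Proposed Right is best. ✓
Column (type strong), facing Down: Left gives 14, Right gives -5. Proposed Right is not best — profitable deviation exists. ✗

No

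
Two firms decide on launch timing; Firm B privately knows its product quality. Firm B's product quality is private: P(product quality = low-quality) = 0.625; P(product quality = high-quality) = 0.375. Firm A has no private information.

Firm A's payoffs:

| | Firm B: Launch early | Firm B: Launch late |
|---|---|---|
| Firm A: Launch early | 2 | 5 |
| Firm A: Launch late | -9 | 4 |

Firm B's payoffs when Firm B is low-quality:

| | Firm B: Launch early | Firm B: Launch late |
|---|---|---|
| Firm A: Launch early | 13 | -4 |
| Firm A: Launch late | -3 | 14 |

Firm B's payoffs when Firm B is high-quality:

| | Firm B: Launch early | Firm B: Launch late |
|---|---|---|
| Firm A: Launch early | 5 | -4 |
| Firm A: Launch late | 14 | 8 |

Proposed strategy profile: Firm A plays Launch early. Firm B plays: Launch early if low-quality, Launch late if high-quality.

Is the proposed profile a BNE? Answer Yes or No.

No

A profile is a BNE iff every type of every player is best-responding given beliefs about the other side.
Firm A plays Launch early: E[Launch early] = 0.625·(2) + 0.375·(5) = 3.125; E[Launch late] = -4.125. Best-responding. ✓
Firm B (product quality low-quality), facing Launch early: Launch early gives 13, Launch late gives -4. Proposed Launch early is best. ✓
Firm B (product quality high-quality), facing Launch early: Launch early gives 5, Launch late gives -4. Proposed Launch late is not best — profitable deviation exists. ✗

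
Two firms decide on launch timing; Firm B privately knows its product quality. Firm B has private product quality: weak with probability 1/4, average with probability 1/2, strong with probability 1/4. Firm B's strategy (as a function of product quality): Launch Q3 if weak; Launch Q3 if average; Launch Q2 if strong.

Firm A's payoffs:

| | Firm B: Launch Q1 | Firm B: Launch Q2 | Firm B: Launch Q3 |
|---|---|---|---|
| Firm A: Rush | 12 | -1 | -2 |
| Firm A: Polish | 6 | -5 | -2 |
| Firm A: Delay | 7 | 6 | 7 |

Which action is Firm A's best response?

Delay

E[Rush] = 1/4·(-2) + 1/2·(-2) + 1/4·(-1) = -7/4
E[Polish] = 1/4·(-2) + 1/2·(-2) + 1/4·(-5) = -11/4
E[Delay] = 1/4·(7) + 1/2·(7) + 1/4·(6) = 27/4
Best response: Delay (27/4 is the largest).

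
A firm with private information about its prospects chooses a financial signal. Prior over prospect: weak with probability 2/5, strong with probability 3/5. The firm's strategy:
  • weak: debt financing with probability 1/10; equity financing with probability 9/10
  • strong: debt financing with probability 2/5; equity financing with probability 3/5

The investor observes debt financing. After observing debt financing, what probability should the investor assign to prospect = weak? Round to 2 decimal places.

P(debt financing) = (2/5)·(1/10) + (3/5)·(2/5) = 7/25
P(weak | debt financing) = ((2/5)·(1/10)) / (7/25) = (1/25) / (7/25) = 1/7

0.14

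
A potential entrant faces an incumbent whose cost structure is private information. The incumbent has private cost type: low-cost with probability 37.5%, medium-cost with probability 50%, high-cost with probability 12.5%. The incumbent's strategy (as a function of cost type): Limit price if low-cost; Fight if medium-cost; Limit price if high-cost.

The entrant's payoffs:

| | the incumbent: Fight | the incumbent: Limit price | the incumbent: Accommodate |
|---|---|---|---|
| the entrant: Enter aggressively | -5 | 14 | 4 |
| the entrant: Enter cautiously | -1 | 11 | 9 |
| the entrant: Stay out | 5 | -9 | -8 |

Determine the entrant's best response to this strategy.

Enter cautiously

E[Enter aggressively] = 0.375·(14) + 0.5·(-5) + 0.125·(14) = 4.5
E[Enter cautiously] = 0.375·(11) + 0.5·(-1) + 0.125·(11) = 5
E[Stay out] = 0.375·(-9) + 0.5·(5) + 0.125·(-9) = -2
Best response: Enter cautiously (5 is the largest).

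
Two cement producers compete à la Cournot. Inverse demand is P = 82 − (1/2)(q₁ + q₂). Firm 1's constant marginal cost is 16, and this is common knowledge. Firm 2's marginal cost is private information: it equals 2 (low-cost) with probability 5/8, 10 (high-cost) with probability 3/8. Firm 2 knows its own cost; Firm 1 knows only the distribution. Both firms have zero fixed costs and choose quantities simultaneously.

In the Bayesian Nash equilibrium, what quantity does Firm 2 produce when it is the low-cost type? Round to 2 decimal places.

61.67

Firm 2 with cost c maximizes (82 − (1/2)(q₁+q₂) − c)·q₂, giving q₂(c) = (82 − c − (1/2)q₁).
E[c₂] = 5/8·2 + 3/8·10 = 5
Firm 1's FOC against E[q₂] yields q₁ = (82 − 2·16 + E[c₂])/(3/2) = (82 − 32 + 5)/(3/2) = 36.6667.
q₂(low-cost) = (82 − 2 − (1/2)·36.6667) = 61.6667.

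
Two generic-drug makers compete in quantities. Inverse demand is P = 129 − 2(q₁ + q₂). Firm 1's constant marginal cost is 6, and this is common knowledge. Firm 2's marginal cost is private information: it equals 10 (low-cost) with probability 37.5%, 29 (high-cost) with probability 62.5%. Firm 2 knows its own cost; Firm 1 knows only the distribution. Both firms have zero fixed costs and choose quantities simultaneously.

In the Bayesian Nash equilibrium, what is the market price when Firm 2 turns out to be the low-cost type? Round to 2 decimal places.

Type-c best response for Firm 2: q₂(c) = (129 − c)/4 − q₁/2.
Firm 1 maximizes expected profit; its first-order condition is 129 − 4q₁ − 2E[q₂] − 6 = 0.
Substituting E[q₂] and solving: E[c₂] = 21.875, so q₁ = (129 − 2·6 + 21.875)/6 = 23.1458.
q₂(low-cost) = 18.1771, so P = 129 − 2·(23.1458 + 18.1771) = 46.3542.

46.35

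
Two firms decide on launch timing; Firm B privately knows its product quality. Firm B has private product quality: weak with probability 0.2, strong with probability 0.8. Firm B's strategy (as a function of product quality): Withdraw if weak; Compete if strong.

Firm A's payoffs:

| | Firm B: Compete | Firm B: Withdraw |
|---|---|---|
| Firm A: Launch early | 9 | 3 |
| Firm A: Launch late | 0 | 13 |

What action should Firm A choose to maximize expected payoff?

Launch early

E[Launch early] = 0.2·(3) + 0.8·(9) = 7.8
E[Launch late] = 0.2·(13) + 0.8·(0) = 2.6
Best response: Launch early (7.8 is the largest).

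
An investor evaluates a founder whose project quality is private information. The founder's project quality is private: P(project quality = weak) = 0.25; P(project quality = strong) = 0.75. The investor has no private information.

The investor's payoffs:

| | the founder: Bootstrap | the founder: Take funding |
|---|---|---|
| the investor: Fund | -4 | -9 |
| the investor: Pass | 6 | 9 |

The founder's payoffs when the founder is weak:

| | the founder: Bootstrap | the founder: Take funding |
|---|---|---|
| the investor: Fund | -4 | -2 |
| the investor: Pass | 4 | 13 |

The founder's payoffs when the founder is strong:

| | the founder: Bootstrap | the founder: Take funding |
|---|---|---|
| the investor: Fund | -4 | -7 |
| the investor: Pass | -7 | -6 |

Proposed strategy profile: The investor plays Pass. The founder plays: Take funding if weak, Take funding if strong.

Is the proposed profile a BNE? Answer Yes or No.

A profile is a BNE iff every type of every player is best-responding given beliefs about the other side.
The investor plays Pass: E[Pass] = 0.25·(9) + 0.75·(9) = 9; E[Fund] = -9. Best-responding. ✓
The founder (project quality weak), facing Pass: Bootstrap gives 4, Take funding gives 13. Proposed Take funding is best. ✓
The founder (project quality strong), facing Pass: Bootstrap gives -7, Take funding gives -6. Proposed Take funding is best. ✓

Yes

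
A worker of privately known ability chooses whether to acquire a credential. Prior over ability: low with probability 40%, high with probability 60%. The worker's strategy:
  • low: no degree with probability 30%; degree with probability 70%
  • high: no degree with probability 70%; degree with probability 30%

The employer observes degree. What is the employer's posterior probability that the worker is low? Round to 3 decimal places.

P(degree) = 0.4·0.7 + 0.6·0.3 = 0.46
P(low | degree) = (0.4·0.7) / 0.46 = 0.28 / 0.46 = 0.608696

0.609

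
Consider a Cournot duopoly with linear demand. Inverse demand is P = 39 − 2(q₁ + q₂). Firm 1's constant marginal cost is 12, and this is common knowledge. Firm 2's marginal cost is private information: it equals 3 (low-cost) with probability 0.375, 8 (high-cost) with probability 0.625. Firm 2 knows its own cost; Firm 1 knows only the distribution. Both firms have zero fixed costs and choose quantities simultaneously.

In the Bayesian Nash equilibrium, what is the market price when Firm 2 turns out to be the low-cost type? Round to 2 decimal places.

Each type of Firm 2 best-responds to q₁; Firm 1 best-responds to the expected q₂ over Firm 2's types.
Firm 2 with cost c maximizes (39 − 2(q₁+q₂) − c)·q₂, giving q₂(c) = (39 − c − 2q₁)/4.
E[c₂] = 0.375·3 + 0.625·8 = 6.125
Firm 1's FOC against E[q₂] yields q₁ = (39 − 2·12 + E[c₂])/6 = (39 − 24 + 6.125)/6 = 3.52083.
q₂(low-cost) = 7.23958, so P = 39 − 2·(3.52083 + 7.23958) = 17.4792.

17.48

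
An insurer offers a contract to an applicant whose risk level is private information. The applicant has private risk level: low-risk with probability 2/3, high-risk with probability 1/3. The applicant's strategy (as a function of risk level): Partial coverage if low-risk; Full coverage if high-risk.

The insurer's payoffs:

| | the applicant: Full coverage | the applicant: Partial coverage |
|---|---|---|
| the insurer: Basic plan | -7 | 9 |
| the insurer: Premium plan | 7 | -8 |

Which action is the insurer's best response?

E[Basic plan] = 2/3·(9) + 1/3·(-7) = 11/3
E[Premium plan] = 2/3·(-8) + 1/3·(7) = -3
Best response: Basic plan (11/3 is the largest).

Basic plan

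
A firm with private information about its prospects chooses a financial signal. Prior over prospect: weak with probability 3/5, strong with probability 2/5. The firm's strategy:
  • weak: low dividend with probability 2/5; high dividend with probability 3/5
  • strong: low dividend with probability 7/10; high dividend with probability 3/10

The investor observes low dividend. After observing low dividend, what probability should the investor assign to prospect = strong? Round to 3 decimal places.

0.538

Apply Bayes' rule using the sender's strategy as the likelihood.
P(low dividend) = (3/5)·(2/5) + (2/5)·(7/10) = 13/25
P(strong | low dividend) = ((2/5)·(7/10)) / (13/25) = (7/25) / (13/25) = 7/13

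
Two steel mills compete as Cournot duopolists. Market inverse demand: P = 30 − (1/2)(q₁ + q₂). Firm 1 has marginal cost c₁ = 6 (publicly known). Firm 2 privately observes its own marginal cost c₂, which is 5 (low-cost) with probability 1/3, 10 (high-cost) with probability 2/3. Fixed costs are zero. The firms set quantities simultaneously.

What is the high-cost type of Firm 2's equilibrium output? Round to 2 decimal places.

Type-c best response for Firm 2: q₂(c) = (30 − c) − q₁/2.
Firm 1 maximizes expected profit; its first-order condition is 30 − q₁ − (1/2)E[q₂] − 6 = 0.
Substituting E[q₂] and solving: E[c₂] = 8.33333, so q₁ = (30 − 2·6 + 8.33333)/(3/2) = 17.5556.
q₂(high-cost) = (30 − 10 − (1/2)·17.5556) = 11.2222.

11.22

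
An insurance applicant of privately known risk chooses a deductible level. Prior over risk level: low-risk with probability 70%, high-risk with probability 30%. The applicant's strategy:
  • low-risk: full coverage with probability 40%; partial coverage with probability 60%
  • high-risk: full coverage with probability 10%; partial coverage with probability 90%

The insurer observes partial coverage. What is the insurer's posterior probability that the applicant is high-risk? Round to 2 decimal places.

P(partial coverage) = 0.7·0.6 + 0.3·0.9 = 0.69
P(high-risk | partial coverage) = (0.3·0.9) / 0.69 = 0.27 / 0.69 = 0.391304

0.39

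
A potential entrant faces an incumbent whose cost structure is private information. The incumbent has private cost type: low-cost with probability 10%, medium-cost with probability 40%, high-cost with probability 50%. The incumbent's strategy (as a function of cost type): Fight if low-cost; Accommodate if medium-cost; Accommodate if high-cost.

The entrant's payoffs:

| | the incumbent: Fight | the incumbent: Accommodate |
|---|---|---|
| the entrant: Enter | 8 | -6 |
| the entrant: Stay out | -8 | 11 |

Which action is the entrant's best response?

Stay out

E[Enter] = 0.1·(8) + 0.4·(-6) + 0.5·(-6) = -4.6
E[Stay out] = 0.1·(-8) + 0.4·(11) + 0.5·(11) = 9.1
Best response: Stay out (9.1 is the largest).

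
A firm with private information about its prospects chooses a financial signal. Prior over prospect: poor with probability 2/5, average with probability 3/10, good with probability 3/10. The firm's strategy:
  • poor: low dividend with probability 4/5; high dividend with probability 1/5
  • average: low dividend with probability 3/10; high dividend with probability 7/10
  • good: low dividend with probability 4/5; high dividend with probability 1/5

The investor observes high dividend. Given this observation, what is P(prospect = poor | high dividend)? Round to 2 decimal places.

0.23

Apply Bayes' rule using the sender's strategy as the likelihood.
P(high dividend) = (2/5)·(1/5) + (3/10)·(7/10) + (3/10)·(1/5) = 7/20
P(poor | high dividend) = ((2/5)·(1/5)) / (7/20) = (2/25) / (7/20) = 8/35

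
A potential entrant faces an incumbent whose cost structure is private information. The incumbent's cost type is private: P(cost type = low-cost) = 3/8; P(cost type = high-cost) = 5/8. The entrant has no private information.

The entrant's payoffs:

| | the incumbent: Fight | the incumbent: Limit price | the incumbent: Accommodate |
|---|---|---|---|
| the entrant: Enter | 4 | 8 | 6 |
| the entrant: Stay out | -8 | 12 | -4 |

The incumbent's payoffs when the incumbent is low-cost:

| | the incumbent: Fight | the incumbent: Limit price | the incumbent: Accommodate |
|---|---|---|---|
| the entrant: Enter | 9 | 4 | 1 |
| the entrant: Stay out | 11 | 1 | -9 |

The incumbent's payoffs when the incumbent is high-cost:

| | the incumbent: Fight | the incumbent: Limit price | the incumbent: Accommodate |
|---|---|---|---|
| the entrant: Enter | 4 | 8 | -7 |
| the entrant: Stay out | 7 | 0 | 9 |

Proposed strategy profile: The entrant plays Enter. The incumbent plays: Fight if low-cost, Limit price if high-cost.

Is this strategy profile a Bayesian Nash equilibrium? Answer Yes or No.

Yes

The entrant plays Enter: E[Enter] = 3/8·(4) + 5/8·(8) = 13/2; E[Stay out] = 9/2. Best-responding. ✓
The incumbent (cost type low-cost), facing Enter: Fight gives 9, Limit price gives 4, Accommodate gives 1. Proposed Fight is best. ✓
The incumbent (cost type high-cost), facing Enter: Fight gives 4, Limit price gives 8, Accommodate gives -7. Proposed Limit price is best. ✓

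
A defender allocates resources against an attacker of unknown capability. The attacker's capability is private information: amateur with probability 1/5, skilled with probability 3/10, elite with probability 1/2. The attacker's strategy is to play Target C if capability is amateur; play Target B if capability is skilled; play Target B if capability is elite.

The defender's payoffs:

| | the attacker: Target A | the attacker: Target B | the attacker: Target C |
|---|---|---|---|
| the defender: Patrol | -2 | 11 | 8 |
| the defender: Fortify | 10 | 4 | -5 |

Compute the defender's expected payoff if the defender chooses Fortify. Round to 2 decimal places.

Take the expectation over the attacker's capability, weighting each type's action by its prior probability.
E[Fortify] = 1/5·(-5) + 3/10·4 + 1/2·4 = (-1) + 6/5 + 2 = 11/5

2.20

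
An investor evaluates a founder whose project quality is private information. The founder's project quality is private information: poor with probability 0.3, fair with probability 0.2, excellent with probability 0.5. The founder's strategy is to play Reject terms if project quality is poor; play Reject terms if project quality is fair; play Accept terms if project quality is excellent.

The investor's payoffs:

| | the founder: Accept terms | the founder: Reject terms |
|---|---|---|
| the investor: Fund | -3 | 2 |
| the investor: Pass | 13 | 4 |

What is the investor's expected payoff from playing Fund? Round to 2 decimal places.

-0.50

E[Fund] = 0.3·2 + 0.2·2 + 0.5·(-3) = 0.6 + 0.4 + (-1.5) = -0.5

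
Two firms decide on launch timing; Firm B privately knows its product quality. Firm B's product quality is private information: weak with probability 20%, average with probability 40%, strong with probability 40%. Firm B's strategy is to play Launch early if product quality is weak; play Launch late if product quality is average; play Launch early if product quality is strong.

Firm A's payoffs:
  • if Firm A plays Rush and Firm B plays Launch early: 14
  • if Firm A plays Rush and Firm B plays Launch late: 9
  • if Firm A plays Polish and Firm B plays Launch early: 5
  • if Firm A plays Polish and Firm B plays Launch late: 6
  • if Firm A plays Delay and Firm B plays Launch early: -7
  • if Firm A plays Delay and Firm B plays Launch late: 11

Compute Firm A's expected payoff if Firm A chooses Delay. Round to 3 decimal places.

E[Delay] = 0.2·(-7) + 0.4·11 + 0.4·(-7) = (-1.4) + 4.4 + (-2.8) = 0.2

0.200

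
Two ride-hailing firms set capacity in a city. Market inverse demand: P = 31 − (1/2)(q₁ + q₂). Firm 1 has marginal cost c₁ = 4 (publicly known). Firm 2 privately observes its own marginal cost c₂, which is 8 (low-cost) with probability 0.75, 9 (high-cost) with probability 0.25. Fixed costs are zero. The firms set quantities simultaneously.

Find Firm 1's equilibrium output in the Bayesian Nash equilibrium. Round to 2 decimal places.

Type-c best response for Firm 2: q₂(c) = (31 − c) − q₁/2.
Firm 1 maximizes expected profit; its first-order condition is 31 − q₁ − (1/2)E[q₂] − 4 = 0.
Substituting E[q₂] and solving: E[c₂] = 8.25, so q₁ = (31 − 2·4 + 8.25)/(3/2) = 20.8333.

20.83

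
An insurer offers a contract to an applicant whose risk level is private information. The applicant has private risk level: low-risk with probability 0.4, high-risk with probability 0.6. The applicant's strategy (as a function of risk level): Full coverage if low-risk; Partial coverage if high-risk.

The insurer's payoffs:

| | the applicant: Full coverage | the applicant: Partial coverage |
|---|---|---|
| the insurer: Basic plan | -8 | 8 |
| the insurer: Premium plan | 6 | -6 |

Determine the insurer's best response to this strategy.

Basic plan

E[Basic plan] = 0.4·(-8) + 0.6·(8) = 1.6
E[Premium plan] = 0.4·(6) + 0.6·(-6) = -1.2
Best response: Basic plan (1.6 is the largest).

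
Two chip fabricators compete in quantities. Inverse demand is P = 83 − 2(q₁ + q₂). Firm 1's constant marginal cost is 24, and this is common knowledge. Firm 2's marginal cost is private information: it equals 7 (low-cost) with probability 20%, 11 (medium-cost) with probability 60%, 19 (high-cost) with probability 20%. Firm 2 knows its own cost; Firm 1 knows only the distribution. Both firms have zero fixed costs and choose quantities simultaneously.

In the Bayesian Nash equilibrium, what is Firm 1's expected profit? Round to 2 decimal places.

Type-c best response for Firm 2: q₂(c) = (83 − c)/4 − q₁/2.
Firm 1 maximizes expected profit; its first-order condition is 83 − 4q₁ − 2E[q₂] − 24 = 0.
Substituting E[q₂] and solving: E[c₂] = 11.8, so q₁ = (83 − 2·24 + 11.8)/6 = 7.8.
E[P] = 83 − 2·(q₁ + E[q₂]) = 39.6; Firm 1's expected profit = (E[P] − 24)·q₁ = (39.6 − 24)·7.8 = 121.68.

121.68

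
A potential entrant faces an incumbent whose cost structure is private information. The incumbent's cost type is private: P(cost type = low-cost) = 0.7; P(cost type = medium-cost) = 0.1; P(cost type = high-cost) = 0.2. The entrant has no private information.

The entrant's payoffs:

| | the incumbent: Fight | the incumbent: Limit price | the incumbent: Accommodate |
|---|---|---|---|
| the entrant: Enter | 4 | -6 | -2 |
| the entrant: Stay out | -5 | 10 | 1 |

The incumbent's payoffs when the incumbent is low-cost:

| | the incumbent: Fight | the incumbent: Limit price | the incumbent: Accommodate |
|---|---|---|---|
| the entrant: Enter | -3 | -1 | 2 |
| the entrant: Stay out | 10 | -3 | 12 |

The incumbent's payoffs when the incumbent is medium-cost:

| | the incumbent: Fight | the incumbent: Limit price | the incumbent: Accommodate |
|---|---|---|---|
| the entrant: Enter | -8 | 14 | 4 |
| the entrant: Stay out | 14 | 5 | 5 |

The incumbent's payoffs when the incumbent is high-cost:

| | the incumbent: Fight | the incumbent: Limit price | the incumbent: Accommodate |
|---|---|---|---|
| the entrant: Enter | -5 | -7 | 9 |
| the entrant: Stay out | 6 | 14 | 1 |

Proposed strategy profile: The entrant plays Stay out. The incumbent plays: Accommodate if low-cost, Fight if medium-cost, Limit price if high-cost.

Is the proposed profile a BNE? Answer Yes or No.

Yes

A profile is a BNE iff every type of every player is best-responding given beliefs about the other side.
The entrant plays Stay out: E[Stay out] = 0.7·(1) + 0.1·(-5) + 0.2·(10) = 2.2; E[Enter] = -2.2. Best-responding. ✓
The incumbent (cost type low-cost), facing Stay out: Fight gives 10, Limit price gives -3, Accommodate gives 12. Proposed Accommodate is best. ✓
The incumbent (cost type medium-cost), facing Stay out: Fight gives 14, Limit price gives 5, Accommodate gives 5. Proposed Fight is best. ✓
The incumbent (cost type high-cost), facing Stay out: Fight gives 6, Limit price gives 14, Accommodate gives 1. Proposed Limit price is best. ✓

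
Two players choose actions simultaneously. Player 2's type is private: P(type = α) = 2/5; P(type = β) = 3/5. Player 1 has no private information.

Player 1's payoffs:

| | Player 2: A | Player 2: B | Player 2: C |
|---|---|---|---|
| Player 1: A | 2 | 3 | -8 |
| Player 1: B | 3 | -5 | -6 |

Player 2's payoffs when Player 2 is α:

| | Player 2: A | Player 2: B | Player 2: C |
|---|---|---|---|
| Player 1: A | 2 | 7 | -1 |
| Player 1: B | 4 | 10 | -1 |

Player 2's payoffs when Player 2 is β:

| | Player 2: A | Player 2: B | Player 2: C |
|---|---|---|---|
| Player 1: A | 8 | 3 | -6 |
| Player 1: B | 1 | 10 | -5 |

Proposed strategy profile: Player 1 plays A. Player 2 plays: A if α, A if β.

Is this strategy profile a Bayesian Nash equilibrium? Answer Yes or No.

No

Player 1 plays A: E[A] = 2/5·(2) + 3/5·(2) = 2; E[B] = 3. Not best-responding. ✗
Player 2 (type α), facing A: A gives 2, B gives 7, C gives -1. Proposed A is not best — profitable deviation exists. ✗
Player 2 (type β), facing A: A gives 8, B gives 3, C gives -6. Proposed A is best. ✓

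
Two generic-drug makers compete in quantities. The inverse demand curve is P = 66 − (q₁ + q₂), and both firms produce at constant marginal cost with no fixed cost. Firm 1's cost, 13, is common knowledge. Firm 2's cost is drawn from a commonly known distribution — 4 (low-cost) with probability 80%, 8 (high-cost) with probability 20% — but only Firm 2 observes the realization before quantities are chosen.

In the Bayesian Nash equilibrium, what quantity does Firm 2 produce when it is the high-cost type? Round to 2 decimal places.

Type-c best response for Firm 2: q₂(c) = (66 − c)/2 − q₁/2.
Firm 1 maximizes expected profit; its first-order condition is 66 − 2q₁ − E[q₂] − 13 = 0.
Substituting E[q₂] and solving: E[c₂] = 4.8, so q₁ = (66 − 2·13 + 4.8)/3 = 14.9333.
q₂(high-cost) = (66 − 8 − 14.9333)/2 = 21.5333.

21.53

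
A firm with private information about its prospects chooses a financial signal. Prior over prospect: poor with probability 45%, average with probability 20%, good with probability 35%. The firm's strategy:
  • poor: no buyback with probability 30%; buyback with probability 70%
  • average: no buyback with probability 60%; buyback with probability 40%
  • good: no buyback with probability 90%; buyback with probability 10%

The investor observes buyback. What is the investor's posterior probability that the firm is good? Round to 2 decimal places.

0.08

P(buyback) = 0.45·0.7 + 0.2·0.4 + 0.35·0.1 = 0.43
P(good | buyback) = (0.35·0.1) / 0.43 = 0.035 / 0.43 = 0.0813953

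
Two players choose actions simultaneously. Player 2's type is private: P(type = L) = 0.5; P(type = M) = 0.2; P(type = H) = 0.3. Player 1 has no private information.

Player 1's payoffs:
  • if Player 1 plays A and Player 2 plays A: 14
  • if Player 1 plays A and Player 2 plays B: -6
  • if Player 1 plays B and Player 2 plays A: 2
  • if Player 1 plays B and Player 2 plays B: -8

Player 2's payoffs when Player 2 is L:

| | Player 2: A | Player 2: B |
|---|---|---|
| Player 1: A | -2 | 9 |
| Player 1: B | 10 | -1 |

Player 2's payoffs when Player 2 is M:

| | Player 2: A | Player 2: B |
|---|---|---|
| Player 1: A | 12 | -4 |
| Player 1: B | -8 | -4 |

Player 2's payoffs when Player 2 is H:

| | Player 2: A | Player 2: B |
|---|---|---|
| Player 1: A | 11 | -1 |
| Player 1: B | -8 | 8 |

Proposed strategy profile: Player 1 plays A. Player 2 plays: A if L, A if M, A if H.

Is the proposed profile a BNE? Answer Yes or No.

A profile is a BNE iff every type of every player is best-responding given beliefs about the other side.
Player 1 plays A: E[A] = 0.5·(14) + 0.2·(14) + 0.3·(14) = 14; E[B] = 2. Best-responding. ✓
Player 2 (type L), facing A: A gives -2, B gives 9. Proposed A is not best — profitable deviation exists. ✗
Player 2 (type M), facing A: A gives 12, B gives -4. Proposed A is best. ✓
Player 2 (type H), facing A: A gives 11, B gives -1. Proposed A is best. ✓

No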